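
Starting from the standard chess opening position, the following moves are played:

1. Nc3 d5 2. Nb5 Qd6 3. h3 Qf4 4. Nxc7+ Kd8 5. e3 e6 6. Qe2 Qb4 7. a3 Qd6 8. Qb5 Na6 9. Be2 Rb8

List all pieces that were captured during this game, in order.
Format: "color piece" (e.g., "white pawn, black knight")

Tracking captures:
  Nxc7+: captured black pawn

black pawn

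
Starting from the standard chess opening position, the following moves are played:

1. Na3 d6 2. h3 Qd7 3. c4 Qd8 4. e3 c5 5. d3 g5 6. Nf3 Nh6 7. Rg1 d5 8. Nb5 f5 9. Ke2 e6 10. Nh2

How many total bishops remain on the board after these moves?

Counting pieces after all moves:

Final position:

  a b c d e f g h
  ─────────────────
8│♜ ♞ ♝ ♛ ♚ ♝ · ♜│8
7│♟ ♟ · · · · · ♟│7
6│· · · · ♟ · · ♞│6
5│· ♘ ♟ ♟ · ♟ ♟ ·│5
4│· · ♙ · · · · ·│4
3│· · · ♙ ♙ · · ♙│3
2│♙ ♙ · · ♔ ♙ ♙ ♘│2
1│♖ · ♗ ♕ · ♗ ♖ ·│1
  ─────────────────
  a b c d e f g h


4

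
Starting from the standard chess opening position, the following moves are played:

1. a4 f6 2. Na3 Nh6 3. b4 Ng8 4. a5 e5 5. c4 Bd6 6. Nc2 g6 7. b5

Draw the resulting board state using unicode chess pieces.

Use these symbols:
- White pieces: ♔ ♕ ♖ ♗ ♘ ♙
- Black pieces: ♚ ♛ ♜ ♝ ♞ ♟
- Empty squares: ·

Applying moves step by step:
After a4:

♜ ♞ ♝ ♛ ♚ ♝ ♞ ♜
♟ ♟ ♟ ♟ ♟ ♟ ♟ ♟
· · · · · · · ·
· · · · · · · ·
♙ · · · · · · ·
· · · · · · · ·
· ♙ ♙ ♙ ♙ ♙ ♙ ♙
♖ ♘ ♗ ♕ ♔ ♗ ♘ ♖


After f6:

♜ ♞ ♝ ♛ ♚ ♝ ♞ ♜
♟ ♟ ♟ ♟ ♟ · ♟ ♟
· · · · · ♟ · ·
· · · · · · · ·
♙ · · · · · · ·
· · · · · · · ·
· ♙ ♙ ♙ ♙ ♙ ♙ ♙
♖ ♘ ♗ ♕ ♔ ♗ ♘ ♖


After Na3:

♜ ♞ ♝ ♛ ♚ ♝ ♞ ♜
♟ ♟ ♟ ♟ ♟ · ♟ ♟
· · · · · ♟ · ·
· · · · · · · ·
♙ · · · · · · ·
♘ · · · · · · ·
· ♙ ♙ ♙ ♙ ♙ ♙ ♙
♖ · ♗ ♕ ♔ ♗ ♘ ♖


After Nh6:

♜ ♞ ♝ ♛ ♚ ♝ · ♜
♟ ♟ ♟ ♟ ♟ · ♟ ♟
· · · · · ♟ · ♞
· · · · · · · ·
♙ · · · · · · ·
♘ · · · · · · ·
· ♙ ♙ ♙ ♙ ♙ ♙ ♙
♖ · ♗ ♕ ♔ ♗ ♘ ♖


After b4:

♜ ♞ ♝ ♛ ♚ ♝ · ♜
♟ ♟ ♟ ♟ ♟ · ♟ ♟
· · · · · ♟ · ♞
· · · · · · · ·
♙ ♙ · · · · · ·
♘ · · · · · · ·
· · ♙ ♙ ♙ ♙ ♙ ♙
♖ · ♗ ♕ ♔ ♗ ♘ ♖


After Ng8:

♜ ♞ ♝ ♛ ♚ ♝ ♞ ♜
♟ ♟ ♟ ♟ ♟ · ♟ ♟
· · · · · ♟ · ·
· · · · · · · ·
♙ ♙ · · · · · ·
♘ · · · · · · ·
· · ♙ ♙ ♙ ♙ ♙ ♙
♖ · ♗ ♕ ♔ ♗ ♘ ♖


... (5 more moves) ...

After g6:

♜ ♞ ♝ ♛ ♚ · ♞ ♜
♟ ♟ ♟ ♟ · · · ♟
· · · ♝ · ♟ ♟ ·
♙ · · · ♟ · · ·
· ♙ ♙ · · · · ·
· · · · · · · ·
· · ♘ ♙ ♙ ♙ ♙ ♙
♖ · ♗ ♕ ♔ ♗ ♘ ♖


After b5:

♜ ♞ ♝ ♛ ♚ · ♞ ♜
♟ ♟ ♟ ♟ · · · ♟
· · · ♝ · ♟ ♟ ·
♙ ♙ · · ♟ · · ·
· · ♙ · · · · ·
· · · · · · · ·
· · ♘ ♙ ♙ ♙ ♙ ♙
♖ · ♗ ♕ ♔ ♗ ♘ ♖



  a b c d e f g h
  ─────────────────
8│♜ ♞ ♝ ♛ ♚ · ♞ ♜│8
7│♟ ♟ ♟ ♟ · · · ♟│7
6│· · · ♝ · ♟ ♟ ·│6
5│♙ ♙ · · ♟ · · ·│5
4│· · ♙ · · · · ·│4
3│· · · · · · · ·│3
2│· · ♘ ♙ ♙ ♙ ♙ ♙│2
1│♖ · ♗ ♕ ♔ ♗ ♘ ♖│1
  ─────────────────
  a b c d e f g h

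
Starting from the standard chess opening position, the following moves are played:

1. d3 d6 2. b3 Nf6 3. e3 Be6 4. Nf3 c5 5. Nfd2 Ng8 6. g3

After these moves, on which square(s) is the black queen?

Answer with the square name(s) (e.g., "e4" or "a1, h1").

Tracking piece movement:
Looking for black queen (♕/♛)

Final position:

  a b c d e f g h
  ─────────────────
8│♜ ♞ · ♛ ♚ ♝ ♞ ♜│8
7│♟ ♟ · · ♟ ♟ ♟ ♟│7
6│· · · ♟ ♝ · · ·│6
5│· · ♟ · · · · ·│5
4│· · · · · · · ·│4
3│· ♙ · ♙ ♙ · ♙ ·│3
2│♙ · ♙ ♘ · ♙ · ♙│2
1│♖ ♘ ♗ ♕ ♔ ♗ · ♖│1
  ─────────────────
  a b c d e f g h


d8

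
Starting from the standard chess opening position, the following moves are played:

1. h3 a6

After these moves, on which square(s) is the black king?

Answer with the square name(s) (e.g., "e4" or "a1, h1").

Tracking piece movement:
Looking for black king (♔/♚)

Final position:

  a b c d e f g h
  ─────────────────
8│♜ ♞ ♝ ♛ ♚ ♝ ♞ ♜│8
7│· ♟ ♟ ♟ ♟ ♟ ♟ ♟│7
6│♟ · · · · · · ·│6
5│· · · · · · · ·│5
4│· · · · · · · ·│4
3│· · · · · · · ♙│3
2│♙ ♙ ♙ ♙ ♙ ♙ ♙ ·│2
1│♖ ♘ ♗ ♕ ♔ ♗ ♘ ♖│1
  ─────────────────
  a b c d e f g h


e8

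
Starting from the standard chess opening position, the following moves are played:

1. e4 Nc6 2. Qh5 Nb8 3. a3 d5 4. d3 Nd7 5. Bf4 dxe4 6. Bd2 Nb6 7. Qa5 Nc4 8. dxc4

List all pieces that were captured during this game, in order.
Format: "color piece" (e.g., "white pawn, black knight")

Tracking captures:
  dxe4: captured white pawn
  dxc4: captured black knight

white pawn, black knight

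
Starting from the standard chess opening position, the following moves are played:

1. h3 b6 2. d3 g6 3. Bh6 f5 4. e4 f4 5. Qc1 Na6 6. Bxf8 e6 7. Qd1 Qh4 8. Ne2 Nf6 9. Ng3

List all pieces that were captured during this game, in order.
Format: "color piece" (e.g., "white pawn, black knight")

Tracking captures:
  Bxf8: captured black bishop

black bishop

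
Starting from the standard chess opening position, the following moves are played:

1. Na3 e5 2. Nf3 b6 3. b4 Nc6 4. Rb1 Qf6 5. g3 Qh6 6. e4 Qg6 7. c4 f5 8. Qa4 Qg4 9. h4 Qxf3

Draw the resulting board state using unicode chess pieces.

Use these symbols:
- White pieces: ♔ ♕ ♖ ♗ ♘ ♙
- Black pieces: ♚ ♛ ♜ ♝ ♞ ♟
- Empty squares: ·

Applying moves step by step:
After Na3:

♜ ♞ ♝ ♛ ♚ ♝ ♞ ♜
♟ ♟ ♟ ♟ ♟ ♟ ♟ ♟
· · · · · · · ·
· · · · · · · ·
· · · · · · · ·
♘ · · · · · · ·
♙ ♙ ♙ ♙ ♙ ♙ ♙ ♙
♖ · ♗ ♕ ♔ ♗ ♘ ♖


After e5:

♜ ♞ ♝ ♛ ♚ ♝ ♞ ♜
♟ ♟ ♟ ♟ · ♟ ♟ ♟
· · · · · · · ·
· · · · ♟ · · ·
· · · · · · · ·
♘ · · · · · · ·
♙ ♙ ♙ ♙ ♙ ♙ ♙ ♙
♖ · ♗ ♕ ♔ ♗ ♘ ♖


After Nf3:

♜ ♞ ♝ ♛ ♚ ♝ ♞ ♜
♟ ♟ ♟ ♟ · ♟ ♟ ♟
· · · · · · · ·
· · · · ♟ · · ·
· · · · · · · ·
♘ · · · · ♘ · ·
♙ ♙ ♙ ♙ ♙ ♙ ♙ ♙
♖ · ♗ ♕ ♔ ♗ · ♖


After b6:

♜ ♞ ♝ ♛ ♚ ♝ ♞ ♜
♟ · ♟ ♟ · ♟ ♟ ♟
· ♟ · · · · · ·
· · · · ♟ · · ·
· · · · · · · ·
♘ · · · · ♘ · ·
♙ ♙ ♙ ♙ ♙ ♙ ♙ ♙
♖ · ♗ ♕ ♔ ♗ · ♖


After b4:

♜ ♞ ♝ ♛ ♚ ♝ ♞ ♜
♟ · ♟ ♟ · ♟ ♟ ♟
· ♟ · · · · · ·
· · · · ♟ · · ·
· ♙ · · · · · ·
♘ · · · · ♘ · ·
♙ · ♙ ♙ ♙ ♙ ♙ ♙
♖ · ♗ ♕ ♔ ♗ · ♖


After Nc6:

♜ · ♝ ♛ ♚ ♝ ♞ ♜
♟ · ♟ ♟ · ♟ ♟ ♟
· ♟ ♞ · · · · ·
· · · · ♟ · · ·
· ♙ · · · · · ·
♘ · · · · ♘ · ·
♙ · ♙ ♙ ♙ ♙ ♙ ♙
♖ · ♗ ♕ ♔ ♗ · ♖


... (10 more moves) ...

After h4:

♜ · ♝ · ♚ ♝ ♞ ♜
♟ · ♟ ♟ · · ♟ ♟
· ♟ ♞ · · · · ·
· · · · ♟ ♟ · ·
♕ ♙ ♙ · ♙ · ♛ ♙
♘ · · · · ♘ ♙ ·
♙ · · ♙ · ♙ · ·
· ♖ ♗ · ♔ ♗ · ♖


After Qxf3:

♜ · ♝ · ♚ ♝ ♞ ♜
♟ · ♟ ♟ · · ♟ ♟
· ♟ ♞ · · · · ·
· · · · ♟ ♟ · ·
♕ ♙ ♙ · ♙ · · ♙
♘ · · · · ♛ ♙ ·
♙ · · ♙ · ♙ · ·
· ♖ ♗ · ♔ ♗ · ♖



  a b c d e f g h
  ─────────────────
8│♜ · ♝ · ♚ ♝ ♞ ♜│8
7│♟ · ♟ ♟ · · ♟ ♟│7
6│· ♟ ♞ · · · · ·│6
5│· · · · ♟ ♟ · ·│5
4│♕ ♙ ♙ · ♙ · · ♙│4
3│♘ · · · · ♛ ♙ ·│3
2│♙ · · ♙ · ♙ · ·│2
1│· ♖ ♗ · ♔ ♗ · ♖│1
  ─────────────────
  a b c d e f g h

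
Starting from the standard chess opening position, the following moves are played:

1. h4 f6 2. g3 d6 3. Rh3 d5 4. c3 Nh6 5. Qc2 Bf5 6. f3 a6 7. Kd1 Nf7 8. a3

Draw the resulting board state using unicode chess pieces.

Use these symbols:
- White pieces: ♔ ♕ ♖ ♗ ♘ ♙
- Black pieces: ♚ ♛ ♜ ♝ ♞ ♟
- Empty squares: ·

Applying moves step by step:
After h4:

♜ ♞ ♝ ♛ ♚ ♝ ♞ ♜
♟ ♟ ♟ ♟ ♟ ♟ ♟ ♟
· · · · · · · ·
· · · · · · · ·
· · · · · · · ♙
· · · · · · · ·
♙ ♙ ♙ ♙ ♙ ♙ ♙ ·
♖ ♘ ♗ ♕ ♔ ♗ ♘ ♖


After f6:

♜ ♞ ♝ ♛ ♚ ♝ ♞ ♜
♟ ♟ ♟ ♟ ♟ · ♟ ♟
· · · · · ♟ · ·
· · · · · · · ·
· · · · · · · ♙
· · · · · · · ·
♙ ♙ ♙ ♙ ♙ ♙ ♙ ·
♖ ♘ ♗ ♕ ♔ ♗ ♘ ♖


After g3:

♜ ♞ ♝ ♛ ♚ ♝ ♞ ♜
♟ ♟ ♟ ♟ ♟ · ♟ ♟
· · · · · ♟ · ·
· · · · · · · ·
· · · · · · · ♙
· · · · · · ♙ ·
♙ ♙ ♙ ♙ ♙ ♙ · ·
♖ ♘ ♗ ♕ ♔ ♗ ♘ ♖


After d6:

♜ ♞ ♝ ♛ ♚ ♝ ♞ ♜
♟ ♟ ♟ · ♟ · ♟ ♟
· · · ♟ · ♟ · ·
· · · · · · · ·
· · · · · · · ♙
· · · · · · ♙ ·
♙ ♙ ♙ ♙ ♙ ♙ · ·
♖ ♘ ♗ ♕ ♔ ♗ ♘ ♖


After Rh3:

♜ ♞ ♝ ♛ ♚ ♝ ♞ ♜
♟ ♟ ♟ · ♟ · ♟ ♟
· · · ♟ · ♟ · ·
· · · · · · · ·
· · · · · · · ♙
· · · · · · ♙ ♖
♙ ♙ ♙ ♙ ♙ ♙ · ·
♖ ♘ ♗ ♕ ♔ ♗ ♘ ·


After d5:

♜ ♞ ♝ ♛ ♚ ♝ ♞ ♜
♟ ♟ ♟ · ♟ · ♟ ♟
· · · · · ♟ · ·
· · · ♟ · · · ·
· · · · · · · ♙
· · · · · · ♙ ♖
♙ ♙ ♙ ♙ ♙ ♙ · ·
♖ ♘ ♗ ♕ ♔ ♗ ♘ ·


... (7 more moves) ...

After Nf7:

♜ ♞ · ♛ ♚ ♝ · ♜
· ♟ ♟ · ♟ ♞ ♟ ♟
♟ · · · · ♟ · ·
· · · ♟ · ♝ · ·
· · · · · · · ♙
· · ♙ · · ♙ ♙ ♖
♙ ♙ ♕ ♙ ♙ · · ·
♖ ♘ ♗ ♔ · ♗ ♘ ·


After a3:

♜ ♞ · ♛ ♚ ♝ · ♜
· ♟ ♟ · ♟ ♞ ♟ ♟
♟ · · · · ♟ · ·
· · · ♟ · ♝ · ·
· · · · · · · ♙
♙ · ♙ · · ♙ ♙ ♖
· ♙ ♕ ♙ ♙ · · ·
♖ ♘ ♗ ♔ · ♗ ♘ ·



  a b c d e f g h
  ─────────────────
8│♜ ♞ · ♛ ♚ ♝ · ♜│8
7│· ♟ ♟ · ♟ ♞ ♟ ♟│7
6│♟ · · · · ♟ · ·│6
5│· · · ♟ · ♝ · ·│5
4│· · · · · · · ♙│4
3│♙ · ♙ · · ♙ ♙ ♖│3
2│· ♙ ♕ ♙ ♙ · · ·│2
1│♖ ♘ ♗ ♔ · ♗ ♘ ·│1
  ─────────────────
  a b c d e f g h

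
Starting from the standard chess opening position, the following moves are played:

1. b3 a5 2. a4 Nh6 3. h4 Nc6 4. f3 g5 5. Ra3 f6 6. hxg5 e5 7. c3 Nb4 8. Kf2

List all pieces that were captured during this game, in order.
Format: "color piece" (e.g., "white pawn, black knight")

Tracking captures:
  hxg5: captured black pawn

black pawn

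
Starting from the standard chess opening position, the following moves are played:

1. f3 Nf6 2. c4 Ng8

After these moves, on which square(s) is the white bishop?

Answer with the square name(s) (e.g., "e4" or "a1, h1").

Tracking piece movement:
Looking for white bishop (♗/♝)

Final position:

  a b c d e f g h
  ─────────────────
8│♜ ♞ ♝ ♛ ♚ ♝ ♞ ♜│8
7│♟ ♟ ♟ ♟ ♟ ♟ ♟ ♟│7
6│· · · · · · · ·│6
5│· · · · · · · ·│5
4│· · ♙ · · · · ·│4
3│· · · · · ♙ · ·│3
2│♙ ♙ · ♙ ♙ · ♙ ♙│2
1│♖ ♘ ♗ ♕ ♔ ♗ ♘ ♖│1
  ─────────────────
  a b c d e f g h


c1, f1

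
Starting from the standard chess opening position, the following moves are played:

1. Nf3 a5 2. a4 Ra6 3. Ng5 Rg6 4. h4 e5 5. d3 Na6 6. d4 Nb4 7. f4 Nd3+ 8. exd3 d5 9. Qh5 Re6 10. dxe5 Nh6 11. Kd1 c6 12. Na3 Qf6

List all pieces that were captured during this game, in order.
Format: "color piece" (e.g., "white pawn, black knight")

Tracking captures:
  exd3: captured black knight
  dxe5: captured black pawn

black knight, black pawn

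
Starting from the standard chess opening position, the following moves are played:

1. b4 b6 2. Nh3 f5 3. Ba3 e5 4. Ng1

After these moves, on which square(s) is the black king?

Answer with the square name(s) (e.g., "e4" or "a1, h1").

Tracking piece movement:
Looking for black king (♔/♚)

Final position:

  a b c d e f g h
  ─────────────────
8│♜ ♞ ♝ ♛ ♚ ♝ ♞ ♜│8
7│♟ · ♟ ♟ · · ♟ ♟│7
6│· ♟ · · · · · ·│6
5│· · · · ♟ ♟ · ·│5
4│· ♙ · · · · · ·│4
3│♗ · · · · · · ·│3
2│♙ · ♙ ♙ ♙ ♙ ♙ ♙│2
1│♖ ♘ · ♕ ♔ ♗ ♘ ♖│1
  ─────────────────
  a b c d e f g h


e8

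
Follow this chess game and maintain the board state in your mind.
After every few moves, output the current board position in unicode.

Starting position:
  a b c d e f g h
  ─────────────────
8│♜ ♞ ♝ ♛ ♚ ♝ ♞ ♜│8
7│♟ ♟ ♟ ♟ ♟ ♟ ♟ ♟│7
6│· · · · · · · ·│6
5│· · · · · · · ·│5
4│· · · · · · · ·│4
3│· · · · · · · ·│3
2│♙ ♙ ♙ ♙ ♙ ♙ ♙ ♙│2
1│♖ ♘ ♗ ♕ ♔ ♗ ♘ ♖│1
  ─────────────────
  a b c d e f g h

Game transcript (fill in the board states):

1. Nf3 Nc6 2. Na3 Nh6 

  a b c d e f g h
  ─────────────────
8│♜ · ♝ ♛ ♚ ♝ · ♜│8
7│♟ ♟ ♟ ♟ ♟ ♟ ♟ ♟│7
6│· · ♞ · · · · ♞│6
5│· · · · · · · ·│5
4│· · · · · · · ·│4
3│♘ · · · · ♘ · ·│3
2│♙ ♙ ♙ ♙ ♙ ♙ ♙ ♙│2
1│♖ · ♗ ♕ ♔ ♗ · ♖│1
  ─────────────────
  a b c d e f g h

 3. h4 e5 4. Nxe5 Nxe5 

  a b c d e f g h
  ─────────────────
8│♜ · ♝ ♛ ♚ ♝ · ♜│8
7│♟ ♟ ♟ ♟ · ♟ ♟ ♟│7
6│· · · · · · · ♞│6
5│· · · · ♞ · · ·│5
4│· · · · · · · ♙│4
3│♘ · · · · · · ·│3
2│♙ ♙ ♙ ♙ ♙ ♙ ♙ ·│2
1│♖ · ♗ ♕ ♔ ♗ · ♖│1
  ─────────────────
  a b c d e f g h

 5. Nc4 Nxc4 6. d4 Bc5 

  a b c d e f g h
  ─────────────────
8│♜ · ♝ ♛ ♚ · · ♜│8
7│♟ ♟ ♟ ♟ · ♟ ♟ ♟│7
6│· · · · · · · ♞│6
5│· · ♝ · · · · ·│5
4│· · ♞ ♙ · · · ♙│4
3│· · · · · · · ·│3
2│♙ ♙ ♙ · ♙ ♙ ♙ ·│2
1│♖ · ♗ ♕ ♔ ♗ · ♖│1
  ─────────────────
  a b c d e f g h

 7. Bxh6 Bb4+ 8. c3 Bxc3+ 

  a b c d e f g h
  ─────────────────
8│♜ · ♝ ♛ ♚ · · ♜│8
7│♟ ♟ ♟ ♟ · ♟ ♟ ♟│7
6│· · · · · · · ♗│6
5│· · · · · · · ·│5
4│· · ♞ ♙ · · · ♙│4
3│· · ♝ · · · · ·│3
2│♙ ♙ · · ♙ ♙ ♙ ·│2
1│♖ · · ♕ ♔ ♗ · ♖│1
  ─────────────────
  a b c d e f g h



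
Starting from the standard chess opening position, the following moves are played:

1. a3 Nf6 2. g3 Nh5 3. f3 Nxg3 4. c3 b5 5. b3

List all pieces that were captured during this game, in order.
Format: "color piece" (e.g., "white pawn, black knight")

Tracking captures:
  Nxg3: captured white pawn

white pawn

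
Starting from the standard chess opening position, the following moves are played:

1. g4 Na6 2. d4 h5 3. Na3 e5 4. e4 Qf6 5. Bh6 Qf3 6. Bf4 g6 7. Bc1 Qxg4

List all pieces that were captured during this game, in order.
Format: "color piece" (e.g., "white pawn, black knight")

Tracking captures:
  Qxg4: captured white pawn

white pawn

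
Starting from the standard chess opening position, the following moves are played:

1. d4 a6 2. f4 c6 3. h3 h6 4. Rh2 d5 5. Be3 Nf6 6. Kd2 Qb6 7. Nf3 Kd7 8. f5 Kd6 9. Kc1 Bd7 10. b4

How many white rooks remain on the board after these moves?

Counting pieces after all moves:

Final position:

  a b c d e f g h
  ─────────────────
8│♜ ♞ · · · ♝ · ♜│8
7│· ♟ · ♝ ♟ ♟ ♟ ·│7
6│♟ ♛ ♟ ♚ · ♞ · ♟│6
5│· · · ♟ · ♙ · ·│5
4│· ♙ · ♙ · · · ·│4
3│· · · · ♗ ♘ · ♙│3
2│♙ · ♙ · ♙ · ♙ ♖│2
1│♖ ♘ ♔ ♕ · ♗ · ·│1
  ─────────────────
  a b c d e f g h


2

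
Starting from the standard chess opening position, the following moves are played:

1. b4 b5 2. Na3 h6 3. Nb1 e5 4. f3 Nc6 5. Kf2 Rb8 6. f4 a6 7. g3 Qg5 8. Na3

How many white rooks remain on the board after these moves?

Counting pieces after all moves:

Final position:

  a b c d e f g h
  ─────────────────
8│· ♜ ♝ · ♚ ♝ ♞ ♜│8
7│· · ♟ ♟ · ♟ ♟ ·│7
6│♟ · ♞ · · · · ♟│6
5│· ♟ · · ♟ · ♛ ·│5
4│· ♙ · · · ♙ · ·│4
3│♘ · · · · · ♙ ·│3
2│♙ · ♙ ♙ ♙ ♔ · ♙│2
1│♖ · ♗ ♕ · ♗ ♘ ♖│1
  ─────────────────
  a b c d e f g h


2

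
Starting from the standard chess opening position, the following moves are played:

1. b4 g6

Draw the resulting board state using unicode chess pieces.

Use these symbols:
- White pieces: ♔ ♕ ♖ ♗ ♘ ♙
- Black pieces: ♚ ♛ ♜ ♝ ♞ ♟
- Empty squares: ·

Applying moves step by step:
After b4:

♜ ♞ ♝ ♛ ♚ ♝ ♞ ♜
♟ ♟ ♟ ♟ ♟ ♟ ♟ ♟
· · · · · · · ·
· · · · · · · ·
· ♙ · · · · · ·
· · · · · · · ·
♙ · ♙ ♙ ♙ ♙ ♙ ♙
♖ ♘ ♗ ♕ ♔ ♗ ♘ ♖


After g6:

♜ ♞ ♝ ♛ ♚ ♝ ♞ ♜
♟ ♟ ♟ ♟ ♟ ♟ · ♟
· · · · · · ♟ ·
· · · · · · · ·
· ♙ · · · · · ·
· · · · · · · ·
♙ · ♙ ♙ ♙ ♙ ♙ ♙
♖ ♘ ♗ ♕ ♔ ♗ ♘ ♖



  a b c d e f g h
  ─────────────────
8│♜ ♞ ♝ ♛ ♚ ♝ ♞ ♜│8
7│♟ ♟ ♟ ♟ ♟ ♟ · ♟│7
6│· · · · · · ♟ ·│6
5│· · · · · · · ·│5
4│· ♙ · · · · · ·│4
3│· · · · · · · ·│3
2│♙ · ♙ ♙ ♙ ♙ ♙ ♙│2
1│♖ ♘ ♗ ♕ ♔ ♗ ♘ ♖│1
  ─────────────────
  a b c d e f g h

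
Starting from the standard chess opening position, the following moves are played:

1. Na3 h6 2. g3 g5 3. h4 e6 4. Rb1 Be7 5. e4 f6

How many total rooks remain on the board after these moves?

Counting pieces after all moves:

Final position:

  a b c d e f g h
  ─────────────────
8│♜ ♞ ♝ ♛ ♚ · ♞ ♜│8
7│♟ ♟ ♟ ♟ ♝ · · ·│7
6│· · · · ♟ ♟ · ♟│6
5│· · · · · · ♟ ·│5
4│· · · · ♙ · · ♙│4
3│♘ · · · · · ♙ ·│3
2│♙ ♙ ♙ ♙ · ♙ · ·│2
1│· ♖ ♗ ♕ ♔ ♗ ♘ ♖│1
  ─────────────────
  a b c d e f g h


4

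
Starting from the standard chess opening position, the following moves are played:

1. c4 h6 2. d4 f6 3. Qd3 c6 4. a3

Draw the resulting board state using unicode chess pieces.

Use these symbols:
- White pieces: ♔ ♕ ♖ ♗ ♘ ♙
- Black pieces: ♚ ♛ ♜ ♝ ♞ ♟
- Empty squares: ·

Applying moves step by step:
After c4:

♜ ♞ ♝ ♛ ♚ ♝ ♞ ♜
♟ ♟ ♟ ♟ ♟ ♟ ♟ ♟
· · · · · · · ·
· · · · · · · ·
· · ♙ · · · · ·
· · · · · · · ·
♙ ♙ · ♙ ♙ ♙ ♙ ♙
♖ ♘ ♗ ♕ ♔ ♗ ♘ ♖


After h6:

♜ ♞ ♝ ♛ ♚ ♝ ♞ ♜
♟ ♟ ♟ ♟ ♟ ♟ ♟ ·
· · · · · · · ♟
· · · · · · · ·
· · ♙ · · · · ·
· · · · · · · ·
♙ ♙ · ♙ ♙ ♙ ♙ ♙
♖ ♘ ♗ ♕ ♔ ♗ ♘ ♖


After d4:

♜ ♞ ♝ ♛ ♚ ♝ ♞ ♜
♟ ♟ ♟ ♟ ♟ ♟ ♟ ·
· · · · · · · ♟
· · · · · · · ·
· · ♙ ♙ · · · ·
· · · · · · · ·
♙ ♙ · · ♙ ♙ ♙ ♙
♖ ♘ ♗ ♕ ♔ ♗ ♘ ♖


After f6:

♜ ♞ ♝ ♛ ♚ ♝ ♞ ♜
♟ ♟ ♟ ♟ ♟ · ♟ ·
· · · · · ♟ · ♟
· · · · · · · ·
· · ♙ ♙ · · · ·
· · · · · · · ·
♙ ♙ · · ♙ ♙ ♙ ♙
♖ ♘ ♗ ♕ ♔ ♗ ♘ ♖


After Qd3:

♜ ♞ ♝ ♛ ♚ ♝ ♞ ♜
♟ ♟ ♟ ♟ ♟ · ♟ ·
· · · · · ♟ · ♟
· · · · · · · ·
· · ♙ ♙ · · · ·
· · · ♕ · · · ·
♙ ♙ · · ♙ ♙ ♙ ♙
♖ ♘ ♗ · ♔ ♗ ♘ ♖


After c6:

♜ ♞ ♝ ♛ ♚ ♝ ♞ ♜
♟ ♟ · ♟ ♟ · ♟ ·
· · ♟ · · ♟ · ♟
· · · · · · · ·
· · ♙ ♙ · · · ·
· · · ♕ · · · ·
♙ ♙ · · ♙ ♙ ♙ ♙
♖ ♘ ♗ · ♔ ♗ ♘ ♖


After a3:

♜ ♞ ♝ ♛ ♚ ♝ ♞ ♜
♟ ♟ · ♟ ♟ · ♟ ·
· · ♟ · · ♟ · ♟
· · · · · · · ·
· · ♙ ♙ · · · ·
♙ · · ♕ · · · ·
· ♙ · · ♙ ♙ ♙ ♙
♖ ♘ ♗ · ♔ ♗ ♘ ♖



  a b c d e f g h
  ─────────────────
8│♜ ♞ ♝ ♛ ♚ ♝ ♞ ♜│8
7│♟ ♟ · ♟ ♟ · ♟ ·│7
6│· · ♟ · · ♟ · ♟│6
5│· · · · · · · ·│5
4│· · ♙ ♙ · · · ·│4
3│♙ · · ♕ · · · ·│3
2│· ♙ · · ♙ ♙ ♙ ♙│2
1│♖ ♘ ♗ · ♔ ♗ ♘ ♖│1
  ─────────────────
  a b c d e f g h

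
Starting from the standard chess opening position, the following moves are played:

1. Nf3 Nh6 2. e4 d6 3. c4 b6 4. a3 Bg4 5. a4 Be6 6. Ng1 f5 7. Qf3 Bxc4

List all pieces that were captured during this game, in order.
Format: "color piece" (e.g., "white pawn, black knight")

Tracking captures:
  Bxc4: captured white pawn

white pawn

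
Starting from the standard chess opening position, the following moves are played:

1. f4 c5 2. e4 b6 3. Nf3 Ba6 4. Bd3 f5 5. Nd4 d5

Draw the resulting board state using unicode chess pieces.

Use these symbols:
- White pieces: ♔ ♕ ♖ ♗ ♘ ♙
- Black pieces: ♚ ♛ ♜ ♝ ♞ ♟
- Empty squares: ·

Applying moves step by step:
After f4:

♜ ♞ ♝ ♛ ♚ ♝ ♞ ♜
♟ ♟ ♟ ♟ ♟ ♟ ♟ ♟
· · · · · · · ·
· · · · · · · ·
· · · · · ♙ · ·
· · · · · · · ·
♙ ♙ ♙ ♙ ♙ · ♙ ♙
♖ ♘ ♗ ♕ ♔ ♗ ♘ ♖


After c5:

♜ ♞ ♝ ♛ ♚ ♝ ♞ ♜
♟ ♟ · ♟ ♟ ♟ ♟ ♟
· · · · · · · ·
· · ♟ · · · · ·
· · · · · ♙ · ·
· · · · · · · ·
♙ ♙ ♙ ♙ ♙ · ♙ ♙
♖ ♘ ♗ ♕ ♔ ♗ ♘ ♖


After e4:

♜ ♞ ♝ ♛ ♚ ♝ ♞ ♜
♟ ♟ · ♟ ♟ ♟ ♟ ♟
· · · · · · · ·
· · ♟ · · · · ·
· · · · ♙ ♙ · ·
· · · · · · · ·
♙ ♙ ♙ ♙ · · ♙ ♙
♖ ♘ ♗ ♕ ♔ ♗ ♘ ♖


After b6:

♜ ♞ ♝ ♛ ♚ ♝ ♞ ♜
♟ · · ♟ ♟ ♟ ♟ ♟
· ♟ · · · · · ·
· · ♟ · · · · ·
· · · · ♙ ♙ · ·
· · · · · · · ·
♙ ♙ ♙ ♙ · · ♙ ♙
♖ ♘ ♗ ♕ ♔ ♗ ♘ ♖


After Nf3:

♜ ♞ ♝ ♛ ♚ ♝ ♞ ♜
♟ · · ♟ ♟ ♟ ♟ ♟
· ♟ · · · · · ·
· · ♟ · · · · ·
· · · · ♙ ♙ · ·
· · · · · ♘ · ·
♙ ♙ ♙ ♙ · · ♙ ♙
♖ ♘ ♗ ♕ ♔ ♗ · ♖


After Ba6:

♜ ♞ · ♛ ♚ ♝ ♞ ♜
♟ · · ♟ ♟ ♟ ♟ ♟
♝ ♟ · · · · · ·
· · ♟ · · · · ·
· · · · ♙ ♙ · ·
· · · · · ♘ · ·
♙ ♙ ♙ ♙ · · ♙ ♙
♖ ♘ ♗ ♕ ♔ ♗ · ♖


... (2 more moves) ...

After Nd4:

♜ ♞ · ♛ ♚ ♝ ♞ ♜
♟ · · ♟ ♟ · ♟ ♟
♝ ♟ · · · · · ·
· · ♟ · · ♟ · ·
· · · ♘ ♙ ♙ · ·
· · · ♗ · · · ·
♙ ♙ ♙ ♙ · · ♙ ♙
♖ ♘ ♗ ♕ ♔ · · ♖


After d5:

♜ ♞ · ♛ ♚ ♝ ♞ ♜
♟ · · · ♟ · ♟ ♟
♝ ♟ · · · · · ·
· · ♟ ♟ · ♟ · ·
· · · ♘ ♙ ♙ · ·
· · · ♗ · · · ·
♙ ♙ ♙ ♙ · · ♙ ♙
♖ ♘ ♗ ♕ ♔ · · ♖



  a b c d e f g h
  ─────────────────
8│♜ ♞ · ♛ ♚ ♝ ♞ ♜│8
7│♟ · · · ♟ · ♟ ♟│7
6│♝ ♟ · · · · · ·│6
5│· · ♟ ♟ · ♟ · ·│5
4│· · · ♘ ♙ ♙ · ·│4
3│· · · ♗ · · · ·│3
2│♙ ♙ ♙ ♙ · · ♙ ♙│2
1│♖ ♘ ♗ ♕ ♔ · · ♖│1
  ─────────────────
  a b c d e f g h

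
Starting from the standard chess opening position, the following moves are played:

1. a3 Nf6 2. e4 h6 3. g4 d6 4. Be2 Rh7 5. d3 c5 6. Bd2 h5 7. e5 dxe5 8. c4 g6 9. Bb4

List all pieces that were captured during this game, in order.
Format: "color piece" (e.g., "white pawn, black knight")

Tracking captures:
  dxe5: captured white pawn

white pawn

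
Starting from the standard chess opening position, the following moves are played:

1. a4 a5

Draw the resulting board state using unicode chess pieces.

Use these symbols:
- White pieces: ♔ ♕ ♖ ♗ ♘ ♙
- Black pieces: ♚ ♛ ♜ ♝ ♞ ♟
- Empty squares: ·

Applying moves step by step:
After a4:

♜ ♞ ♝ ♛ ♚ ♝ ♞ ♜
♟ ♟ ♟ ♟ ♟ ♟ ♟ ♟
· · · · · · · ·
· · · · · · · ·
♙ · · · · · · ·
· · · · · · · ·
· ♙ ♙ ♙ ♙ ♙ ♙ ♙
♖ ♘ ♗ ♕ ♔ ♗ ♘ ♖


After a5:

♜ ♞ ♝ ♛ ♚ ♝ ♞ ♜
· ♟ ♟ ♟ ♟ ♟ ♟ ♟
· · · · · · · ·
♟ · · · · · · ·
♙ · · · · · · ·
· · · · · · · ·
· ♙ ♙ ♙ ♙ ♙ ♙ ♙
♖ ♘ ♗ ♕ ♔ ♗ ♘ ♖



  a b c d e f g h
  ─────────────────
8│♜ ♞ ♝ ♛ ♚ ♝ ♞ ♜│8
7│· ♟ ♟ ♟ ♟ ♟ ♟ ♟│7
6│· · · · · · · ·│6
5│♟ · · · · · · ·│5
4│♙ · · · · · · ·│4
3│· · · · · · · ·│3
2│· ♙ ♙ ♙ ♙ ♙ ♙ ♙│2
1│♖ ♘ ♗ ♕ ♔ ♗ ♘ ♖│1
  ─────────────────
  a b c d e f g h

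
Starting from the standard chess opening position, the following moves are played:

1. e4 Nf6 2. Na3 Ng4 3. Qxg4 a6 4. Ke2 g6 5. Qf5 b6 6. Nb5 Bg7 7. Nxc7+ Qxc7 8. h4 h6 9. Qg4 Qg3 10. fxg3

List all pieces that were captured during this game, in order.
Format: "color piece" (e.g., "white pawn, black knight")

Tracking captures:
  Qxg4: captured black knight
  Nxc7+: captured black pawn
  Qxc7: captured white knight
  fxg3: captured black queen

black knight, black pawn, white knight, black queen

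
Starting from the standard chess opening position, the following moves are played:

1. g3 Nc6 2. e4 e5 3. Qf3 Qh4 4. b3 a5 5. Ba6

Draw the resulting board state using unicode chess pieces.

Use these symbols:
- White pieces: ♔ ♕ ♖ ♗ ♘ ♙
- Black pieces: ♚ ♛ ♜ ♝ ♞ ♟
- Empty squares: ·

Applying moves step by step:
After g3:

♜ ♞ ♝ ♛ ♚ ♝ ♞ ♜
♟ ♟ ♟ ♟ ♟ ♟ ♟ ♟
· · · · · · · ·
· · · · · · · ·
· · · · · · · ·
· · · · · · ♙ ·
♙ ♙ ♙ ♙ ♙ ♙ · ♙
♖ ♘ ♗ ♕ ♔ ♗ ♘ ♖


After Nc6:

♜ · ♝ ♛ ♚ ♝ ♞ ♜
♟ ♟ ♟ ♟ ♟ ♟ ♟ ♟
· · ♞ · · · · ·
· · · · · · · ·
· · · · · · · ·
· · · · · · ♙ ·
♙ ♙ ♙ ♙ ♙ ♙ · ♙
♖ ♘ ♗ ♕ ♔ ♗ ♘ ♖


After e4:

♜ · ♝ ♛ ♚ ♝ ♞ ♜
♟ ♟ ♟ ♟ ♟ ♟ ♟ ♟
· · ♞ · · · · ·
· · · · · · · ·
· · · · ♙ · · ·
· · · · · · ♙ ·
♙ ♙ ♙ ♙ · ♙ · ♙
♖ ♘ ♗ ♕ ♔ ♗ ♘ ♖


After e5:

♜ · ♝ ♛ ♚ ♝ ♞ ♜
♟ ♟ ♟ ♟ · ♟ ♟ ♟
· · ♞ · · · · ·
· · · · ♟ · · ·
· · · · ♙ · · ·
· · · · · · ♙ ·
♙ ♙ ♙ ♙ · ♙ · ♙
♖ ♘ ♗ ♕ ♔ ♗ ♘ ♖


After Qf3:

♜ · ♝ ♛ ♚ ♝ ♞ ♜
♟ ♟ ♟ ♟ · ♟ ♟ ♟
· · ♞ · · · · ·
· · · · ♟ · · ·
· · · · ♙ · · ·
· · · · · ♕ ♙ ·
♙ ♙ ♙ ♙ · ♙ · ♙
♖ ♘ ♗ · ♔ ♗ ♘ ♖


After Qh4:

♜ · ♝ · ♚ ♝ ♞ ♜
♟ ♟ ♟ ♟ · ♟ ♟ ♟
· · ♞ · · · · ·
· · · · ♟ · · ·
· · · · ♙ · · ♛
· · · · · ♕ ♙ ·
♙ ♙ ♙ ♙ · ♙ · ♙
♖ ♘ ♗ · ♔ ♗ ♘ ♖


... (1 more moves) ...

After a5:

♜ · ♝ · ♚ ♝ ♞ ♜
· ♟ ♟ ♟ · ♟ ♟ ♟
· · ♞ · · · · ·
♟ · · · ♟ · · ·
· · · · ♙ · · ♛
· ♙ · · · ♕ ♙ ·
♙ · ♙ ♙ · ♙ · ♙
♖ ♘ ♗ · ♔ ♗ ♘ ♖


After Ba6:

♜ · ♝ · ♚ ♝ ♞ ♜
· ♟ ♟ ♟ · ♟ ♟ ♟
♗ · ♞ · · · · ·
♟ · · · ♟ · · ·
· · · · ♙ · · ♛
· ♙ · · · ♕ ♙ ·
♙ · ♙ ♙ · ♙ · ♙
♖ ♘ ♗ · ♔ · ♘ ♖



  a b c d e f g h
  ─────────────────
8│♜ · ♝ · ♚ ♝ ♞ ♜│8
7│· ♟ ♟ ♟ · ♟ ♟ ♟│7
6│♗ · ♞ · · · · ·│6
5│♟ · · · ♟ · · ·│5
4│· · · · ♙ · · ♛│4
3│· ♙ · · · ♕ ♙ ·│3
2│♙ · ♙ ♙ · ♙ · ♙│2
1│♖ ♘ ♗ · ♔ · ♘ ♖│1
  ─────────────────
  a b c d e f g h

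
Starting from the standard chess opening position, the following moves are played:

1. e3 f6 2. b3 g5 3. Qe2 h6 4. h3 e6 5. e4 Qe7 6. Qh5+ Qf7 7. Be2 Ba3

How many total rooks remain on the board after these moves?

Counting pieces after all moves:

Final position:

  a b c d e f g h
  ─────────────────
8│♜ ♞ ♝ · ♚ · ♞ ♜│8
7│♟ ♟ ♟ ♟ · ♛ · ·│7
6│· · · · ♟ ♟ · ♟│6
5│· · · · · · ♟ ♕│5
4│· · · · ♙ · · ·│4
3│♝ ♙ · · · · · ♙│3
2│♙ · ♙ ♙ ♗ ♙ ♙ ·│2
1│♖ ♘ ♗ · ♔ · ♘ ♖│1
  ─────────────────
  a b c d e f g h


4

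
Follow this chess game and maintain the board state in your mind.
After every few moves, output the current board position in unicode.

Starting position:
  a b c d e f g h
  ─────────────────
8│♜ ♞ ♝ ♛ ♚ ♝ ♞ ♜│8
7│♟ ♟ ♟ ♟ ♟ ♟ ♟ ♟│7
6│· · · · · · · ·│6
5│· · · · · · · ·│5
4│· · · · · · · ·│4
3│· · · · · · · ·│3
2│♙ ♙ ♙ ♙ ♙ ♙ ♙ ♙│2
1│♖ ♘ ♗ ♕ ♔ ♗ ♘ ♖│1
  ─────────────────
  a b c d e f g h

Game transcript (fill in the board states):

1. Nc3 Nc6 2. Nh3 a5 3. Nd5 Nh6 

  a b c d e f g h
  ─────────────────
8│♜ · ♝ ♛ ♚ ♝ · ♜│8
7│· ♟ ♟ ♟ ♟ ♟ ♟ ♟│7
6│· · ♞ · · · · ♞│6
5│♟ · · ♘ · · · ·│5
4│· · · · · · · ·│4
3│· · · · · · · ♘│3
2│♙ ♙ ♙ ♙ ♙ ♙ ♙ ♙│2
1│♖ · ♗ ♕ ♔ ♗ · ♖│1
  ─────────────────
  a b c d e f g h

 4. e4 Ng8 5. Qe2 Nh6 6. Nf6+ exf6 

  a b c d e f g h
  ─────────────────
8│♜ · ♝ ♛ ♚ ♝ · ♜│8
7│· ♟ ♟ ♟ · ♟ ♟ ♟│7
6│· · ♞ · · ♟ · ♞│6
5│♟ · · · · · · ·│5
4│· · · · ♙ · · ·│4
3│· · · · · · · ♘│3
2│♙ ♙ ♙ ♙ ♕ ♙ ♙ ♙│2
1│♖ · ♗ · ♔ ♗ · ♖│1
  ─────────────────
  a b c d e f g h

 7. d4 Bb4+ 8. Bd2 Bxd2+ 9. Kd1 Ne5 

  a b c d e f g h
  ─────────────────
8│♜ · ♝ ♛ ♚ · · ♜│8
7│· ♟ ♟ ♟ · ♟ ♟ ♟│7
6│· · · · · ♟ · ♞│6
5│♟ · · · ♞ · · ·│5
4│· · · ♙ ♙ · · ·│4
3│· · · · · · · ♘│3
2│♙ ♙ ♙ ♝ ♕ ♙ ♙ ♙│2
1│♖ · · ♔ · ♗ · ♖│1
  ─────────────────
  a b c d e f g h

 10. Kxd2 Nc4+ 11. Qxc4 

  a b c d e f g h
  ─────────────────
8│♜ · ♝ ♛ ♚ · · ♜│8
7│· ♟ ♟ ♟ · ♟ ♟ ♟│7
6│· · · · · ♟ · ♞│6
5│♟ · · · · · · ·│5
4│· · ♕ ♙ ♙ · · ·│4
3│· · · · · · · ♘│3
2│♙ ♙ ♙ ♔ · ♙ ♙ ♙│2
1│♖ · · · · ♗ · ♖│1
  ─────────────────
  a b c d e f g h


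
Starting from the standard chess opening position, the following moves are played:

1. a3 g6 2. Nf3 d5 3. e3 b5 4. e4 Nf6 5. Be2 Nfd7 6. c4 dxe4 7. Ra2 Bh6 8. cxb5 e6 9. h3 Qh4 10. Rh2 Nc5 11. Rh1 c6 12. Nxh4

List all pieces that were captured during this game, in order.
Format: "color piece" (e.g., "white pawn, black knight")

Tracking captures:
  dxe4: captured white pawn
  cxb5: captured black pawn
  Nxh4: captured black queen

white pawn, black pawn, black queen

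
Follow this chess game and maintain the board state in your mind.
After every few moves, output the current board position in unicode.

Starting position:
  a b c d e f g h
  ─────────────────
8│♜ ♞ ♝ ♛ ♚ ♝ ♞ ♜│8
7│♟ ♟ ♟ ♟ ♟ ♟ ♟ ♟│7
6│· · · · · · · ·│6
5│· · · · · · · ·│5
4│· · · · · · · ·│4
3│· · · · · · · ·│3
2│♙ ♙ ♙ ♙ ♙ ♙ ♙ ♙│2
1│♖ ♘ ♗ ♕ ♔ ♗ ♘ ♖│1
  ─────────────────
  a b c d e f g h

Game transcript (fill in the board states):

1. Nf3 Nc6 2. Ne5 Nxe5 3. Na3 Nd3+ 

  a b c d e f g h
  ─────────────────
8│♜ · ♝ ♛ ♚ ♝ ♞ ♜│8
7│♟ ♟ ♟ ♟ ♟ ♟ ♟ ♟│7
6│· · · · · · · ·│6
5│· · · · · · · ·│5
4│· · · · · · · ·│4
3│♘ · · ♞ · · · ·│3
2│♙ ♙ ♙ ♙ ♙ ♙ ♙ ♙│2
1│♖ · ♗ ♕ ♔ ♗ · ♖│1
  ─────────────────
  a b c d e f g h

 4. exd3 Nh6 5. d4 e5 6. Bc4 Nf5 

  a b c d e f g h
  ─────────────────
8│♜ · ♝ ♛ ♚ ♝ · ♜│8
7│♟ ♟ ♟ ♟ · ♟ ♟ ♟│7
6│· · · · · · · ·│6
5│· · · · ♟ ♞ · ·│5
4│· · ♗ ♙ · · · ·│4
3│♘ · · · · · · ·│3
2│♙ ♙ ♙ ♙ · ♙ ♙ ♙│2
1│♖ · ♗ ♕ ♔ · · ♖│1
  ─────────────────
  a b c d e f g h

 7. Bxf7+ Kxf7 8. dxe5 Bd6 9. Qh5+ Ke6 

  a b c d e f g h
  ─────────────────
8│♜ · ♝ ♛ · · · ♜│8
7│♟ ♟ ♟ ♟ · · ♟ ♟│7
6│· · · ♝ ♚ · · ·│6
5│· · · · ♙ ♞ · ♕│5
4│· · · · · · · ·│4
3│♘ · · · · · · ·│3
2│♙ ♙ ♙ ♙ · ♙ ♙ ♙│2
1│♖ · ♗ · ♔ · · ♖│1
  ─────────────────
  a b c d e f g h

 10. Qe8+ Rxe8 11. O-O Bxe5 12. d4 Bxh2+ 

  a b c d e f g h
  ─────────────────
8│♜ · ♝ ♛ ♜ · · ·│8
7│♟ ♟ ♟ ♟ · · ♟ ♟│7
6│· · · · ♚ · · ·│6
5│· · · · · ♞ · ·│5
4│· · · ♙ · · · ·│4
3│♘ · · · · · · ·│3
2│♙ ♙ ♙ · · ♙ ♙ ♝│2
1│♖ · ♗ · · ♖ ♔ ·│1
  ─────────────────
  a b c d e f g h

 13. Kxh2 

  a b c d e f g h
  ─────────────────
8│♜ · ♝ ♛ ♜ · · ·│8
7│♟ ♟ ♟ ♟ · · ♟ ♟│7
6│· · · · ♚ · · ·│6
5│· · · · · ♞ · ·│5
4│· · · ♙ · · · ·│4
3│♘ · · · · · · ·│3
2│♙ ♙ ♙ · · ♙ ♙ ♔│2
1│♖ · ♗ · · ♖ · ·│1
  ─────────────────
  a b c d e f g h


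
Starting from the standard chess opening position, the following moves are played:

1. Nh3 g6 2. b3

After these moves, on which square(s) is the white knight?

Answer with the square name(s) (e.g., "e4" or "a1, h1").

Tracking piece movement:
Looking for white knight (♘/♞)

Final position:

  a b c d e f g h
  ─────────────────
8│♜ ♞ ♝ ♛ ♚ ♝ ♞ ♜│8
7│♟ ♟ ♟ ♟ ♟ ♟ · ♟│7
6│· · · · · · ♟ ·│6
5│· · · · · · · ·│5
4│· · · · · · · ·│4
3│· ♙ · · · · · ♘│3
2│♙ · ♙ ♙ ♙ ♙ ♙ ♙│2
1│♖ ♘ ♗ ♕ ♔ ♗ · ♖│1
  ─────────────────
  a b c d e f g h


b1, h3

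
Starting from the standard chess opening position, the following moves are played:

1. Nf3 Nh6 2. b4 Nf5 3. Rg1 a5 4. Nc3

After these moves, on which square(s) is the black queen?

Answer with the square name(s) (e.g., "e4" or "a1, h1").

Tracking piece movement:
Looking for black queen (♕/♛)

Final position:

  a b c d e f g h
  ─────────────────
8│♜ ♞ ♝ ♛ ♚ ♝ · ♜│8
7│· ♟ ♟ ♟ ♟ ♟ ♟ ♟│7
6│· · · · · · · ·│6
5│♟ · · · · ♞ · ·│5
4│· ♙ · · · · · ·│4
3│· · ♘ · · ♘ · ·│3
2│♙ · ♙ ♙ ♙ ♙ ♙ ♙│2
1│♖ · ♗ ♕ ♔ ♗ ♖ ·│1
  ─────────────────
  a b c d e f g h


d8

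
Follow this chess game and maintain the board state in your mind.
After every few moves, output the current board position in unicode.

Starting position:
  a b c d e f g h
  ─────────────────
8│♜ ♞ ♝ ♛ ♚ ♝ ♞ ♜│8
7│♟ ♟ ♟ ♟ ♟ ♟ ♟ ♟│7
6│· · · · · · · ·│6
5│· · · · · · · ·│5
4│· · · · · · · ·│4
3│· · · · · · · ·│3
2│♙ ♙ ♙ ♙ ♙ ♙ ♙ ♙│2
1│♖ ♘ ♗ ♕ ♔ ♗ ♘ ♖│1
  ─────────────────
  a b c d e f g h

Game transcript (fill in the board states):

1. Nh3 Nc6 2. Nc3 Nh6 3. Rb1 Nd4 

  a b c d e f g h
  ─────────────────
8│♜ · ♝ ♛ ♚ ♝ · ♜│8
7│♟ ♟ ♟ ♟ ♟ ♟ ♟ ♟│7
6│· · · · · · · ♞│6
5│· · · · · · · ·│5
4│· · · ♞ · · · ·│4
3│· · ♘ · · · · ♘│3
2│♙ ♙ ♙ ♙ ♙ ♙ ♙ ♙│2
1│· ♖ ♗ ♕ ♔ ♗ · ♖│1
  ─────────────────
  a b c d e f g h

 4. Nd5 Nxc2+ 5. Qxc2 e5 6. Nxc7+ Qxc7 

  a b c d e f g h
  ─────────────────
8│♜ · ♝ · ♚ ♝ · ♜│8
7│♟ ♟ ♛ ♟ · ♟ ♟ ♟│7
6│· · · · · · · ♞│6
5│· · · · ♟ · · ·│5
4│· · · · · · · ·│4
3│· · · · · · · ♘│3
2│♙ ♙ ♕ ♙ ♙ ♙ ♙ ♙│2
1│· ♖ ♗ · ♔ ♗ · ♖│1
  ─────────────────
  a b c d e f g h

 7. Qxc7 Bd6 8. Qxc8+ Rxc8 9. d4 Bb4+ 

  a b c d e f g h
  ─────────────────
8│· · ♜ · ♚ · · ♜│8
7│♟ ♟ · ♟ · ♟ ♟ ♟│7
6│· · · · · · · ♞│6
5│· · · · ♟ · · ·│5
4│· ♝ · ♙ · · · ·│4
3│· · · · · · · ♘│3
2│♙ ♙ · · ♙ ♙ ♙ ♙│2
1│· ♖ ♗ · ♔ ♗ · ♖│1
  ─────────────────
  a b c d e f g h

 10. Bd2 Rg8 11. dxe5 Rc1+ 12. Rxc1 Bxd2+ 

  a b c d e f g h
  ─────────────────
8│· · · · ♚ · ♜ ·│8
7│♟ ♟ · ♟ · ♟ ♟ ♟│7
6│· · · · · · · ♞│6
5│· · · · ♙ · · ·│5
4│· · · · · · · ·│4
3│· · · · · · · ♘│3
2│♙ ♙ · ♝ ♙ ♙ ♙ ♙│2
1│· · ♖ · ♔ ♗ · ♖│1
  ─────────────────
  a b c d e f g h

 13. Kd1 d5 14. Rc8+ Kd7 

  a b c d e f g h
  ─────────────────
8│· · ♖ · · · ♜ ·│8
7│♟ ♟ · ♚ · ♟ ♟ ♟│7
6│· · · · · · · ♞│6
5│· · · ♟ ♙ · · ·│5
4│· · · · · · · ·│4
3│· · · · · · · ♘│3
2│♙ ♙ · ♝ ♙ ♙ ♙ ♙│2
1│· · · ♔ · ♗ · ♖│1
  ─────────────────
  a b c d e f g h
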